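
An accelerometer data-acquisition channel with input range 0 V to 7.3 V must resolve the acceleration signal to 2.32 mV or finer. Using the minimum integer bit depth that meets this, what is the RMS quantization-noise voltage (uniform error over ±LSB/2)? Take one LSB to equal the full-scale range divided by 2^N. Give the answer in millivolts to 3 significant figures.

Full-scale range = 7.3 V.
Required number of levels: 7.3/2.32 mV = 3146.6; smallest N with 2^N ≥ that is 12.
LSB = 7.3 V ÷ 2^12 = 7.3/4096 V = 1.7822 mV.
σ_q = LSB/√12 = 1.7822 mV/3.4641 = 0.514 mV.

0.514 mV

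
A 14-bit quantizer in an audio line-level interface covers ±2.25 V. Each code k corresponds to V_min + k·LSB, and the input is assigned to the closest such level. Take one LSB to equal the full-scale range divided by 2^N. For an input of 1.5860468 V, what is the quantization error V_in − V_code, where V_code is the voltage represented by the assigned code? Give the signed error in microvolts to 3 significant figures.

Full-scale range = 2.25 V − (-2.25 V) = 4.5 V. LSB = 4.5 V / 2^14 ≈ 274.7 µV.
(V_in − V_min)/LSB = (1.5860468 − (-2.25)) × 16384/4.5 = 13966.6202 → nearest code k = 13967.
V_code = -2.25 + (13967/16384) × 4.5 = 1.5861511230 V.
Error = V_in − V_code = 1.5860468 − (1.5861511230) = −104 µV.

−104 µV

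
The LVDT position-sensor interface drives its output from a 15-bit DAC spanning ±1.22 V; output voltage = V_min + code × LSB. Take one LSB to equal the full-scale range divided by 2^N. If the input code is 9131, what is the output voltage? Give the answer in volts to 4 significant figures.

Range = 1.22 − (-1.22) = 2.44 V. LSB = 2.44 V / 2^15.
Output = V_min + (9131/32768) × range = -1.22 + 0.278656 × 2.44 V
      = -1.22 + 0.679921 = -0.540079 V.

-0.5401 V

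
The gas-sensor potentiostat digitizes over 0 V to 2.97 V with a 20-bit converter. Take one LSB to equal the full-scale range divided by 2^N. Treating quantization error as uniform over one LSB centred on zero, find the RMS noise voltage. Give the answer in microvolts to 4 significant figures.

0.8176 µV

Range is 2.97 V.
Step size = 2.97/1048576 V = 2.83241 µV.
σ_q = LSB/√12 = 2.83241 µV/3.4641 = 0.8176 µV.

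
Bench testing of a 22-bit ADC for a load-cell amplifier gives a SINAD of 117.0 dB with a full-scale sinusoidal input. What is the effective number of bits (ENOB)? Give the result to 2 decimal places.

19.14 bits

(117.0 − 1.76) / 6.02 = 115.24/6.02 = 19.1429 effective bits.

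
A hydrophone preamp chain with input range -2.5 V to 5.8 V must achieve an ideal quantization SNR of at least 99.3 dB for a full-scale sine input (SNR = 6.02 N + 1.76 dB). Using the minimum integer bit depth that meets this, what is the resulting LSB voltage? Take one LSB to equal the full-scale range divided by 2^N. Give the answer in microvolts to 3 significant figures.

63.3 µV

The full-scale span is 5.8 − (-2.5) = 8.3 V.
Solving 6.02 N ≥ 99.3 − 1.76: N ≥ 16.203. Round up → N = 17.
Step size = 8.3/131072 V = 63.3 µV.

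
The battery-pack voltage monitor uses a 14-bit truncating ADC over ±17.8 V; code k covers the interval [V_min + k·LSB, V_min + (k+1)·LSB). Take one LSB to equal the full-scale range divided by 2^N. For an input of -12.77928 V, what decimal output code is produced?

2310

Full-scale range = 17.8 V − (-17.8 V) = 35.6 V. LSB = 35.6 V / 2^14 ≈ 2.173 mV.
V_in − V_min = -12.77928 − (-17.8) = 5.02072 V.
Divide by LSB: 5.02072 × 16384/35.6 = 2310.6595.
Truncating gives code 2310.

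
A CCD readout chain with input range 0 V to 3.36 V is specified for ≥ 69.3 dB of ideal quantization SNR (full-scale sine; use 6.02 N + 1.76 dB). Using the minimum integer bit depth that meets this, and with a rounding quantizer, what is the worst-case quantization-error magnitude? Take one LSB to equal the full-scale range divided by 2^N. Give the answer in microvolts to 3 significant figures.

410 µV

V_FS = 3.36 V.
6.02 N + 1.76 ≥ 69.3 gives N ≥ 11.219, so the minimum integer is 12.
One LSB is 3.36 V / 4096 = 0.82031 mV.
Half an LSB is 410 µV.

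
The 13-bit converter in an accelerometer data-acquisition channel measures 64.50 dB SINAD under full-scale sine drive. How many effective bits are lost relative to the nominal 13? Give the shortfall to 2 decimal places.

Effective bits = (64.50 − 1.76)/6.02 = 10.4219.
Lost resolution: 13 − 10.4219 = 2.5781 bits.

2.58 bits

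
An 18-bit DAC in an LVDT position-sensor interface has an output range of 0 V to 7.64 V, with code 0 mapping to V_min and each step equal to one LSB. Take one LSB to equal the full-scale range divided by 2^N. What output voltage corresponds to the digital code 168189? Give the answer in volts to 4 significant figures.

4.902 V

Span = 7.64 V. LSB = 7.64 V / 2^18.
V_out = V_min + code × LSB = 0 V + 168189 × 7.64 V / 262144
      = 0 V + 4.90175 V = 4.90175 V.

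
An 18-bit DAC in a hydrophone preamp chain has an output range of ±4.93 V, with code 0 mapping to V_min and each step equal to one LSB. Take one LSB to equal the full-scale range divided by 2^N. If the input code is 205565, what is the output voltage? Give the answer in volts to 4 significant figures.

2.802 V

Range = 4.93 − (-4.93) = 9.86 V. LSB = 9.86 V / 2^18.
V_out = -4.93 + 205565 × (9.86/262144) V
      = -4.93 + 7.73190 = 2.80190 V.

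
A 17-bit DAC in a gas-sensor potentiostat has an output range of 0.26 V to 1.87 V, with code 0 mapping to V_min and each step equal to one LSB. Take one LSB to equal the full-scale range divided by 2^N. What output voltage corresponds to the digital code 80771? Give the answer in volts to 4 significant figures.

The full-scale span is 1.87 − (0.26) = 1.61 V. LSB = 1.61 V / 2^17.
V_out = V_min + code × LSB = 0.26 V + 80771 × 1.61 V / 131072
      = 0.26 + 0.992136 = 1.25214 V.

1.252 V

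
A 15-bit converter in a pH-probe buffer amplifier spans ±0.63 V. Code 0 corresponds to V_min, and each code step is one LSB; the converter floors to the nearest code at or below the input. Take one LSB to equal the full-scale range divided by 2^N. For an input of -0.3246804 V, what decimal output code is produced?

Full-scale range = 0.63 V − (-0.63 V) = 1.26 V. LSB = 1.26 V / 2^15 ≈ 38.45 µV.
V_in − V_min = -0.3246804 − (-0.63) = 0.3053196 V.
Divide by LSB: 0.3053196 × 32768/1.26 = 7940.2481.
Truncating gives code 7940.

7940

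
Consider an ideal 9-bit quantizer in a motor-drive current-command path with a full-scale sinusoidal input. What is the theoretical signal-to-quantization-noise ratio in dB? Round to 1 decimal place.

For an ideal N-bit converter with full-scale sine input, SNR = 6.02 N + 1.76 dB. SNR = 6.02 × 9 + 1.76 = 54.18 + 1.76 = 55.94 dB.

55.9 dB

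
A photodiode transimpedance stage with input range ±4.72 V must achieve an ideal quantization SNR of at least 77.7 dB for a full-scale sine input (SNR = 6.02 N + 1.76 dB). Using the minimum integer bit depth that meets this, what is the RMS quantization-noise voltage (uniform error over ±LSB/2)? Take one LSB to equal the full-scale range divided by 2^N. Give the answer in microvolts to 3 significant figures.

333 µV

Range = 4.72 − (-4.72) = 9.44 V.
Required N = ⌈(77.7 − 1.76)/6.02⌉ = ⌈12.615⌉ = 13.
One LSB is 9.44 V / 8192 = 1.1523 mV.
V_rms = LSB/√12 = 333 µV.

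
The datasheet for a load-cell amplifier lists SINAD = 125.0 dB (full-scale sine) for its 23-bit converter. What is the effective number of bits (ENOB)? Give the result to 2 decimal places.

(125.0 − 1.76) / 6.02 = 123.24/6.02 = 20.4718 effective bits.

20.47 bits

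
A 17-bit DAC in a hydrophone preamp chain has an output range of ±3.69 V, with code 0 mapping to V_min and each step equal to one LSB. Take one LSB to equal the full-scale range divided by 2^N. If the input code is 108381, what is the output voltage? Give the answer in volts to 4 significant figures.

Range = 3.69 − (-3.69) = 7.38 V. LSB = 7.38 V / 2^17.
V_out = -3.69 + 108381 × (7.38/131072) V
      = -3.69 V + 6.10238 V = 2.41238 V.

2.412 V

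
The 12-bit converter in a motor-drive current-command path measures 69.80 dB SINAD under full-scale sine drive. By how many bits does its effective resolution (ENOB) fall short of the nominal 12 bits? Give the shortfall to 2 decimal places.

ENOB = (SINAD − 1.76)/6.02 = (69.80 − 1.76)/6.02 = 11.3023 bits.
12 − 11.3023 = 0.70 bits below nominal.

0.70 bits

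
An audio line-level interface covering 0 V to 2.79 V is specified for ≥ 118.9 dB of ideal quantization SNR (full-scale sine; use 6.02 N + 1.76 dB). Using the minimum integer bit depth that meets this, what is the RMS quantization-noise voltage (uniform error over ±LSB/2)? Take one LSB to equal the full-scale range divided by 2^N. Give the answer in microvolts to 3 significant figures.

0.768 µV

V_FS = 2.79 V.
Solving 6.02 N ≥ 118.9 − 1.76: N ≥ 19.458. Round up → N = 20.
One LSB is 2.79 V / 1048576 = 2.6608 µV.
σ_q = LSB/√12 = 2.6608 µV/3.4641 = 0.768 µV.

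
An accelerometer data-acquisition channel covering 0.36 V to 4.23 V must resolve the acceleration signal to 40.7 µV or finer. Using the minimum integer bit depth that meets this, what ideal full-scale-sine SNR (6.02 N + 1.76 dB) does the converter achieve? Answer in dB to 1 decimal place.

Range = 4.23 − (0.36) = 3.87 V.
Required number of levels: 3.87/40.7 µV = 95086; smallest N with 2^N ≥ that is 17.
6.02(17) + 1.76 = 104.10 dB.

104.1 dB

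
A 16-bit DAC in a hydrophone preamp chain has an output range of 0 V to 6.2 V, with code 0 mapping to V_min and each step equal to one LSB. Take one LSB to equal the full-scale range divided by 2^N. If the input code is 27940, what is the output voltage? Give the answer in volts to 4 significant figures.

V_FS = 6.2 V. LSB = 6.2 V / 2^16.
V_out = V_min + code × LSB = 0 V + 27940 × 6.2 V / 65536
      = 0 V + 2.64325 V = 2.64325 V.

2.643 V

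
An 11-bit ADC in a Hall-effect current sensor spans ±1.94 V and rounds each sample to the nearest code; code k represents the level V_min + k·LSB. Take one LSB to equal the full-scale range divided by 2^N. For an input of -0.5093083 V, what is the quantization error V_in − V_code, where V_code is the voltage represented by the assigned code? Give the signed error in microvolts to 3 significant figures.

Span: 1.94 V − (-1.94 V) = 3.88 V. LSB = 3.88 V / 2^11 ≈ 1.895 mV.
Position in LSBs: (-0.5093083 − (-1.94)) × 2048/3.88 = 755.1692; rounding gives k = 755.
Reconstructed level: -1.94 + 755 × 3.88/2048 V = -0.5096289063 V.
Error = V_in − V_code = -0.5093083 − (-0.5096289063) = +321 µV.

+321 µV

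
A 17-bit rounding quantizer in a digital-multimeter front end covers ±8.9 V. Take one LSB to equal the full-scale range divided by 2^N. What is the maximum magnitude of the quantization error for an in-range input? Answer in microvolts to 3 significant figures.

67.9 µV

The full-scale span is 8.9 − (-8.9) = 17.8 V.
LSB = 17.8 V / 2^17 = 135.80 µV.
A rounding quantizer has |error| ≤ LSB/2 = 67.9 µV.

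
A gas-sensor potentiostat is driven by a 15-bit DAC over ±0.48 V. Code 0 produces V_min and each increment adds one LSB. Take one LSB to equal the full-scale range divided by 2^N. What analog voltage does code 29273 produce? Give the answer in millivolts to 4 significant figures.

377.6 mV

Full-scale range = 0.48 V − (-0.48 V) = 0.96 V. LSB = 0.96 V / 2^15.
Output = V_min + (29273/32768) × range = -0.48 + 0.893341 × 0.96 V
      = -0.48 V + 0.857607 V = 0.377607 V.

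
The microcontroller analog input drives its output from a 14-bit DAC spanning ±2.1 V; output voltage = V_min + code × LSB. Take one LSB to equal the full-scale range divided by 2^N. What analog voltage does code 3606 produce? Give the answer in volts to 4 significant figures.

-1.176 V

Range = 2.1 − (-2.1) = 4.2 V. LSB = 4.2 V / 2^14.
Output = V_min + (3606/16384) × range = -2.1 + 0.220093 × 4.2 V
      = -2.1 + 0.924390 = -1.17561 V.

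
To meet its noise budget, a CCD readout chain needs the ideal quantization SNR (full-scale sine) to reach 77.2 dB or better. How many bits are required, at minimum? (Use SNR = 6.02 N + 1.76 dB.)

Solving 6.02 N ≥ 77.2 − 1.76: N ≥ 12.532. Round up → N = 13.

13 bits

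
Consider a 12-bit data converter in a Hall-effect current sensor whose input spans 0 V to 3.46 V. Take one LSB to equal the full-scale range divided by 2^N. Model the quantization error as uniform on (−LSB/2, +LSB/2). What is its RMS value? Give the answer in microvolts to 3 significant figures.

Span = 3.46 V.
LSB = 3.46 V / 2^12 = 0.84473 mV.
σ_q = LSB/√12 = 0.84473 mV/3.4641 = 244 µV.

244 µV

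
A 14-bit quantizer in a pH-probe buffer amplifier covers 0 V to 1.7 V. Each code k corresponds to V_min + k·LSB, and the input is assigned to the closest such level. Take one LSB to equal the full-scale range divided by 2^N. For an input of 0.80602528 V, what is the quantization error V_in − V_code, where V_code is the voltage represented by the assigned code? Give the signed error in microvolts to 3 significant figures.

+19.4 µV

V_FS = 1.7 V. LSB = 1.7 V / 2^14 ≈ 103.8 µV.
(0.80602528 − (0)) / LSB = 0.80602528 × 16384/1.7 = 7768.1872. Nearest integer: k = 7768.
V_code = V_min + k × range/2^14 = 0 + 7768 × 1.7/16384 = 0.80600585938 V.
e = 0.80602528 − (0.80600585938) = +19.4 µV.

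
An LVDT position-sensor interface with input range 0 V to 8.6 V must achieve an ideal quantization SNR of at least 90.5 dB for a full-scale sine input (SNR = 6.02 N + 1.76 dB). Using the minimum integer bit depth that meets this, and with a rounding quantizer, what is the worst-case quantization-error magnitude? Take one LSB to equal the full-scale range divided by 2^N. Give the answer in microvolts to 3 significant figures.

Range is 8.6 V.
Required N = ⌈(90.5 − 1.76)/6.02⌉ = ⌈14.741⌉ = 15.
LSB = 8.6 V ÷ 2^15 = 8.6/32768 V = 262.45 µV.
Half an LSB is 131 µV.

131 µV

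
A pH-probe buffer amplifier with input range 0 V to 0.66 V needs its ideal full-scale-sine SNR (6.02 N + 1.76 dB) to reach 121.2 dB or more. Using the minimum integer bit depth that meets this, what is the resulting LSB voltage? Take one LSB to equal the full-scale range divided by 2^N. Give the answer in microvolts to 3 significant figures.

Range is 0.66 V.
N ≥ (121.2 − 1.76)/6.02 = 19.841 → N_min = 20.
LSB = 0.66 V / 2^20 = 0.629 µV.

0.629 µV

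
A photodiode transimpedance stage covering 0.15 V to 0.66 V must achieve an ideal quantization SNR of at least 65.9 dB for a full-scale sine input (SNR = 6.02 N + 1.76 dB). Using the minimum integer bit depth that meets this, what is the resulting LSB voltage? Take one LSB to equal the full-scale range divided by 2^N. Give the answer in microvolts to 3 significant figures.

Full-scale range = 0.66 V − (0.15 V) = 0.51 V.
Required N = ⌈(65.9 − 1.76)/6.02⌉ = ⌈10.654⌉ = 11.
Step size = 0.51/2048 V = 249 µV.

249 µV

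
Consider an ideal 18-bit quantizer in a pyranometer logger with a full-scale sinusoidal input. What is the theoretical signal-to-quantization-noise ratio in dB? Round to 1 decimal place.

For an ideal N-bit converter with full-scale sine input, SNR = 6.02 N + 1.76 dB. SNR = 6.02 × 18 + 1.76 = 108.36 + 1.76 = 110.12 dB.

110.1 dB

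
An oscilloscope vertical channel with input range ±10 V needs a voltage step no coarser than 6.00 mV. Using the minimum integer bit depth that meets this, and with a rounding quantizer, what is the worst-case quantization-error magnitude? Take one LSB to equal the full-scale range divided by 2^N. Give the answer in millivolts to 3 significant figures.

2.44 mV

Span: 10 V − (-10 V) = 20 V.
Need 2^N ≥ 20 V / 6.00 mV = 3333 → N_min = 12.
LSB = 20 V ÷ 2^12 = 20/4096 V = 4.8828 mV.
|e|_max = LSB/2 = 2.44 mV.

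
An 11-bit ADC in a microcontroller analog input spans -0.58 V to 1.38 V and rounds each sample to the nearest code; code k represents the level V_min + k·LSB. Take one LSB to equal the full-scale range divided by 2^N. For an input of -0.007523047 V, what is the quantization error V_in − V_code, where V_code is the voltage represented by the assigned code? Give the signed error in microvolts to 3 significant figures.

+172 µV

The full-scale span is 1.38 − (-0.58) = 1.96 V. LSB = 1.96 V / 2^11 ≈ 0.9570 mV.
(V_in − V_min)/LSB = (-0.007523047 − (-0.58)) × 2048/1.96 = 598.1800 → nearest code k = 598.
V_code = -0.58 + (598/2048) × 1.96 = -0.007695312500 V.
e = -0.007523047 − (-0.007695312500) = +172 µV.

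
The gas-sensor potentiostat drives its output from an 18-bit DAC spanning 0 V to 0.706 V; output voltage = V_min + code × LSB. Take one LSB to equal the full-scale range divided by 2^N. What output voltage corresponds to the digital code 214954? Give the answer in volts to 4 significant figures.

Span = 0.706 V. LSB = 0.706 V / 2^18.
V_out = 0 + 214954 × (0.706/262144) V
      = 0 + 0.578909 = 0.578909 V.

0.5789 V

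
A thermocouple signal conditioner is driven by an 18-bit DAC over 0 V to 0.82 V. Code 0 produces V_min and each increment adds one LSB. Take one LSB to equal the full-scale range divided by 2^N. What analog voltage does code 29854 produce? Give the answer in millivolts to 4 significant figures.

93.38 mV

Full-scale range = 0.82 V. LSB = 0.82 V / 2^18.
Output = V_min + (29854/262144) × range = 0 + 0.113884 × 0.82 V
      = 0 V + 0.0933849 V = 0.0933849 V.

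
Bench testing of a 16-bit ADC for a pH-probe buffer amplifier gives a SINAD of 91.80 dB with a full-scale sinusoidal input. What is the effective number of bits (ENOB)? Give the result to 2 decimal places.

14.96 bits

ENOB = (SINAD − 1.76) / 6.02 = (91.80 − 1.76) / 6.02 = 90.04 / 6.02 = 14.9568.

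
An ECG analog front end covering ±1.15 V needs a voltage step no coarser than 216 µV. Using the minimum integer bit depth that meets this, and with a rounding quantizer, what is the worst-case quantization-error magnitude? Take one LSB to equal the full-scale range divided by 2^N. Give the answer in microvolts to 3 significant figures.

The full-scale span is 1.15 − (-1.15) = 2.3 V.
Need 2^N ≥ 2.3 V / 216 µV = 10650 → N_min = 14.
LSB = 2.3 V / 2^14 = 140.38 µV.
|e|_max = LSB/2 = 70.2 µV.

70.2 µV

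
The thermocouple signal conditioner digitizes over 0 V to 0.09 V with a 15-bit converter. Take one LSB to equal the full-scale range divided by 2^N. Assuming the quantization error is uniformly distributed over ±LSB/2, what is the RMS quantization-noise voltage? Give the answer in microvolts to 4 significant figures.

0.7929 µV

Range is 0.09 V.
LSB = 0.09 V / 2^15 = 2.74658 µV.
RMS of a uniform error over width LSB is LSB/√12 = 0.7929 µV.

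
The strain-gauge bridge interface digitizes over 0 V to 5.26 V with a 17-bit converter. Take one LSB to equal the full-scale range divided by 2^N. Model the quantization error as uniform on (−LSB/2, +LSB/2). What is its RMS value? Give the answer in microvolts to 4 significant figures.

11.58 µV

Span = 5.26 V.
LSB = 5.26 V / 2^17 = 40.1306 µV.
σ_q = LSB/√12 = 40.1306 µV/3.4641 = 11.58 µV.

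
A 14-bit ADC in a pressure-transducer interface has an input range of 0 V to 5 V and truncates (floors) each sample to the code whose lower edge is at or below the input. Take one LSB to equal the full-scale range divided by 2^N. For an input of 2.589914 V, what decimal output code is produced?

Full-scale range = 5 V. LSB = 5 V / 2^14 ≈ 305.2 µV.
code = ⌊(V_in − V_min)/LSB⌋ = ⌊(V_in − V_min) × 2^14 / range⌋
     = ⌊(2.589914 − (0)) × 16384 / 5⌋ = ⌊2.589914 × 16384/5⌋
     = ⌊8486.630⌋ = 8486.

8486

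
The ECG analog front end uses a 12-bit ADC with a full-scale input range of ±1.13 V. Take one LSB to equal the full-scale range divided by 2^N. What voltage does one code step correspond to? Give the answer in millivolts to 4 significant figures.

0.5518 mV

Range = 1.13 − (-1.13) = 2.26 V.
2^12 = 4096 levels.
LSB = 2.26 V ÷ 2^12 = 2.26/4096 V = 0.5518 mV.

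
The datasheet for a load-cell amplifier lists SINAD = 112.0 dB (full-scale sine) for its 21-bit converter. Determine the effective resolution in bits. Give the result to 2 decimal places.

18.31 bits

ENOB = (112.0 − 1.76)/6.02 = 18.3123 bits.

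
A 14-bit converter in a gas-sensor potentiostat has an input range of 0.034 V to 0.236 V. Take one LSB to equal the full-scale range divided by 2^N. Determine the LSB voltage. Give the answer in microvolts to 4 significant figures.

12.33 µV

Range = 0.236 − (0.034) = 0.202 V.
2^14 = 16384 levels.
LSB = 0.202 V ÷ 2^14 = 0.202/16384 V = 12.33 µV.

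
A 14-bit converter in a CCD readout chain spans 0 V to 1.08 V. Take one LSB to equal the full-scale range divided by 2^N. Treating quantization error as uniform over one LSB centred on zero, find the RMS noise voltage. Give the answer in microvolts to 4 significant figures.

Full-scale range = 1.08 V.
LSB = 1.08 V ÷ 2^14 = 1.08/16384 V = 65.9180 µV.
σ_q = LSB/√12 = 65.9180 µV/3.4641 = 19.03 µV.

19.03 µV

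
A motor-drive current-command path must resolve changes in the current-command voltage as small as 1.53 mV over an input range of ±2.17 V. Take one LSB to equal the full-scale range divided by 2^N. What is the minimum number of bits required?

12 bits

Range = 2.17 − (-2.17) = 4.34 V.
Levels needed ≥ 4.34/1.53 mV = 2837. 2^12 = 4096 suffices, so N_min = 12.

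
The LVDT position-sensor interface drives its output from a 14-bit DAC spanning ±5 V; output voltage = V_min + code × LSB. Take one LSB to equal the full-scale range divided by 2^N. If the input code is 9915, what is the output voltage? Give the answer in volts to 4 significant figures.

Span: 5 V − (-5 V) = 10 V. LSB = 10 V / 2^14.
Output = V_min + (9915/16384) × range = -5 + 0.605164 × 10 V
      = -5 + 6.05164 = 1.05164 V.

1.052 V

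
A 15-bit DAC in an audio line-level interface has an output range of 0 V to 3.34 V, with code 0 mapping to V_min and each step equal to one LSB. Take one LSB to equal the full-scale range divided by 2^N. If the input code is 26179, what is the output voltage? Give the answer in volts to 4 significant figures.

Full-scale range = 3.34 V. LSB = 3.34 V / 2^15.
V_out = V_min + code × LSB = 0 V + 26179 × 3.34 V / 32768
      = 0 + 2.66839 = 2.66839 V.

2.668 V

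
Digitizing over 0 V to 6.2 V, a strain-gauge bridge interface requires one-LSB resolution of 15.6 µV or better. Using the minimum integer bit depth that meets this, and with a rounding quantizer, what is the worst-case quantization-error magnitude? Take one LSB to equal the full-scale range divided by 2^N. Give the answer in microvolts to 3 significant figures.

5.91 µV

Span = 6.2 V.
6.2 V / 15.6 µV = 397400. Since 2^18 = 262144 and 2^19 = 524288, N = 19.
LSB = 6.2 V / 2^19 = 11.826 µV.
|e|_max = LSB/2 = 5.91 µV.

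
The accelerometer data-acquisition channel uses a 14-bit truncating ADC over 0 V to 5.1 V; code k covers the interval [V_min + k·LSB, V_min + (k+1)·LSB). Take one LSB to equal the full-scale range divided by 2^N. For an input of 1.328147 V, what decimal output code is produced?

4266

Range is 5.1 V. LSB = 5.1 V / 2^14 ≈ 311.3 µV.
code = ⌊(V_in − V_min)/LSB⌋ = ⌊(V_in − V_min) × 2^14 / range⌋
     = ⌊(1.328147 − (0)) × 16384 / 5.1⌋ = ⌊1.328147 × 16384/5.1⌋
     = ⌊4266.737⌋ = 4266.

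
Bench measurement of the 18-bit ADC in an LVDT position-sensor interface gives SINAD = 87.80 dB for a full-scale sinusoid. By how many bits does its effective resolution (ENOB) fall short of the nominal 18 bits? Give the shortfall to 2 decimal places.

3.71 bits

N_eff = (87.80 − 1.76)/6.02 = 14.2924 bits.
Shortfall = 18 − 14.2924 = 3.7076 bits.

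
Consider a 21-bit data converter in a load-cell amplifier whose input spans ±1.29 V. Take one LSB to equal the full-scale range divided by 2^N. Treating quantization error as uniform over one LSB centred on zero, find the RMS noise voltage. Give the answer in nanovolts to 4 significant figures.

Range = 1.29 − (-1.29) = 2.58 V.
One LSB is 2.58 V / 2097152 = 1.23024 µV.
V_rms = LSB/√12 = 1.23024 µV / √12 = 355.1 nV.

355.1 nV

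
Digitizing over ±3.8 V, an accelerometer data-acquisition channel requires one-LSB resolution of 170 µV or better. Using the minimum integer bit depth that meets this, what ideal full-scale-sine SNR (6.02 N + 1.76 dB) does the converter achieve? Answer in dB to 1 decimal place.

Range = 3.8 − (-3.8) = 7.6 V.
Required number of levels: 7.6/170 µV = 44706; smallest N with 2^N ≥ that is 16.
6.02(16) + 1.76 = 98.08 dB.

98.1 dB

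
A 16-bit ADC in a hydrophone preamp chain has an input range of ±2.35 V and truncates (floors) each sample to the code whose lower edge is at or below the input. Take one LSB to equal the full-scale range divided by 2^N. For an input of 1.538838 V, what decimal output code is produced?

54225

Range = 2.35 − (-2.35) = 4.7 V. LSB = 4.7 V / 2^16 ≈ 71.72 µV.
(V_in − V_min) × 2^16/range = (1.538838 − (-2.35)) × 65536/4.7 = 54225.295.
Floor → code = 54225.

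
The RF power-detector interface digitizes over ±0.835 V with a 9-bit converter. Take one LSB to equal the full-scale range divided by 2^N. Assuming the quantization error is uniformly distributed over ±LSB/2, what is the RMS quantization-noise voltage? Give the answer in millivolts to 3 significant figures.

0.942 mV

Span: 0.835 V − (-0.835 V) = 1.67 V.
LSB = 1.67 V ÷ 2^9 = 1.67/512 V = 3.2617 mV.
σ_q = LSB/√12 = 3.2617 mV/3.4641 = 0.942 mV.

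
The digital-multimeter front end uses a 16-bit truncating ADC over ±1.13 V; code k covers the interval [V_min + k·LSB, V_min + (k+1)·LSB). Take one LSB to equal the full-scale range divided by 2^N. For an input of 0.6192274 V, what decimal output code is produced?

Span: 1.13 V − (-1.13 V) = 2.26 V. LSB = 2.26 V / 2^16 ≈ 34.48 µV.
code = ⌊(V_in − V_min)/LSB⌋ = ⌊(V_in − V_min) × 2^16 / range⌋
     = ⌊(0.6192274 − (-1.13)) × 65536 / 2.26⌋ = ⌊1.7492274 × 65536/2.26⌋
     = ⌊50724.499⌋ = 50724.

50724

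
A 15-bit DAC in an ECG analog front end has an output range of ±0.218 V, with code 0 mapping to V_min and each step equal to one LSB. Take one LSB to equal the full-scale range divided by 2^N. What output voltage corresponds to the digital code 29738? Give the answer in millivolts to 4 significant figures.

177.7 mV

Span: 0.218 V − (-0.218 V) = 0.436 V. LSB = 0.436 V / 2^15.
V_out = V_min + code × LSB = -0.218 V + 29738 × 0.436 V / 32768
      = -0.218 + 0.395684 = 0.177684 V.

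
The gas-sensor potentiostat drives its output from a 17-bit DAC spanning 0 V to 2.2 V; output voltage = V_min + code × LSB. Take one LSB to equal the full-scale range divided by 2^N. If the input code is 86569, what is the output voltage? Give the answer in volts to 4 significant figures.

1.453 V

Range is 2.2 V. LSB = 2.2 V / 2^17.
V_out = 0 + 86569 × (2.2/131072) V
      = 0 V + 1.45303 V = 1.45303 V.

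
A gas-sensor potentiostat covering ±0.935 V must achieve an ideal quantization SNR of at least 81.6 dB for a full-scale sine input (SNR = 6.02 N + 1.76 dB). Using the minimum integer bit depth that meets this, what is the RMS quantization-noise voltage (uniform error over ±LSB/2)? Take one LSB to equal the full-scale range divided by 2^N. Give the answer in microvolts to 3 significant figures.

Full-scale range = 0.935 V − (-0.935 V) = 1.87 V.
Required N = ⌈(81.6 − 1.76)/6.02⌉ = ⌈13.262⌉ = 14.
One LSB is 1.87 V / 16384 = 114.14 µV.
V_rms = LSB/√12 = 32.9 µV.

32.9 µV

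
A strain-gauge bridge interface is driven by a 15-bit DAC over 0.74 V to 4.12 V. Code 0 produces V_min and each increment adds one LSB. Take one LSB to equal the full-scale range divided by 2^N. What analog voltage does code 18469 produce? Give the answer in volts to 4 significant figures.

The full-scale span is 4.12 − (0.74) = 3.38 V. LSB = 3.38 V / 2^15.
Output = V_min + (18469/32768) × range = 0.74 + 0.563629 × 3.38 V
      = 0.74 V + 1.90507 V = 2.64507 V.

2.645 V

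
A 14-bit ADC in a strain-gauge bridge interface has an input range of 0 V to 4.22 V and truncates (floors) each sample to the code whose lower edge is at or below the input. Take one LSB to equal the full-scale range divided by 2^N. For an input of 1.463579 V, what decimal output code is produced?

Range is 4.22 V. LSB = 4.22 V / 2^14 ≈ 257.6 µV.
V_in − V_min = 1.463579 − (0) = 1.463579 V.
Divide by LSB: 1.463579 × 16384/4.22 = 5682.2934.
Truncating gives code 5682.

5682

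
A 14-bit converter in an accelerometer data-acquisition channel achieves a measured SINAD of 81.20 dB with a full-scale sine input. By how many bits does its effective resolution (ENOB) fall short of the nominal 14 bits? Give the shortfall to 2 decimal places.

Effective bits = (81.20 − 1.76)/6.02 = 13.1960.
14 − 13.1960 = 0.80 bits below nominal.

0.80 bits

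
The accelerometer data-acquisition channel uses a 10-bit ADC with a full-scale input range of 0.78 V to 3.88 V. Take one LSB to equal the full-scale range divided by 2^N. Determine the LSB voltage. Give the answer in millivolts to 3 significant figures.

3.03 mV

Full-scale range = 3.88 V − (0.78 V) = 3.1 V.
Number of codes = 2^10 = 1024.
Step size = 3.1/1024 V = 3.03 mV.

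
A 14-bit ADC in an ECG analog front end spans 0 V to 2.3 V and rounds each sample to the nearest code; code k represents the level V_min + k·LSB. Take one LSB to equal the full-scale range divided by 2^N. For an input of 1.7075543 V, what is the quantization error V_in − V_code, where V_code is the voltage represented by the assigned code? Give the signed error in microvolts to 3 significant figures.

V_FS = 2.3 V. LSB = 2.3 V / 2^14 ≈ 140.4 µV.
(V_in − V_min)/LSB = (1.7075543 − (0)) × 16384/2.3 = 12163.7259 → nearest code k = 12164.
Reconstructed level: 0 + 12164 × 2.3/16384 V = 1.7075927734 V.
Error = V_in − V_code = 1.7075543 − (1.7075927734) = −38.5 µV.

−38.5 µV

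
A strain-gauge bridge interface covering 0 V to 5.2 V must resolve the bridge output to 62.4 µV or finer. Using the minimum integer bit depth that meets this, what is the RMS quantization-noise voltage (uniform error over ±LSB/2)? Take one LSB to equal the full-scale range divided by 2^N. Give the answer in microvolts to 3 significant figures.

Span = 5.2 V.
Required number of levels: 5.2/62.4 µV = 83333; smallest N with 2^N ≥ that is 17.
Step size = 5.2/131072 V = 39.673 µV.
V_rms = LSB/√12 = 11.5 µV.

11.5 µV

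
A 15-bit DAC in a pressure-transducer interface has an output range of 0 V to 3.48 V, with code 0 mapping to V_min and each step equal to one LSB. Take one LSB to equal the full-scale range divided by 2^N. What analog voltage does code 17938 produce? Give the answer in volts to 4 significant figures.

V_FS = 3.48 V. LSB = 3.48 V / 2^15.
Output = V_min + (17938/32768) × range = 0 + 0.547424 × 3.48 V
      = 0 + 1.90504 = 1.90504 V.

1.905 V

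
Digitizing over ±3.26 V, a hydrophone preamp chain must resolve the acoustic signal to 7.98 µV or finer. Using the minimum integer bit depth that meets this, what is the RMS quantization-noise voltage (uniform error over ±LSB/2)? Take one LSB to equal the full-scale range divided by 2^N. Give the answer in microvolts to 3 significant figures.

1.79 µV

Span: 3.26 V − (-3.26 V) = 6.52 V.
Required number of levels: 6.52/7.98 µV = 817040; smallest N with 2^N ≥ that is 20.
Step size = 6.52/1048576 V = 6.2180 µV.
σ_q = LSB/√12 = 6.2180 µV/3.4641 = 1.79 µV.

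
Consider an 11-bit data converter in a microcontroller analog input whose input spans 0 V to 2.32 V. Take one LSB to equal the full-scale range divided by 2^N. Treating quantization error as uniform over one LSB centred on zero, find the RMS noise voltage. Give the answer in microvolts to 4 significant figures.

327.0 µV

Span = 2.32 V.
LSB = 2.32 V ÷ 2^11 = 2.32/2048 V = 1.13281 mV.
RMS of a uniform error over width LSB is LSB/√12 = 327.0 µV.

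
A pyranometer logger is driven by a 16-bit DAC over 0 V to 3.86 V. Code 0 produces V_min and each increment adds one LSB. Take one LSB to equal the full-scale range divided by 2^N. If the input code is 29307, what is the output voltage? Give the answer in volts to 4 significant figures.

1.726 V

Range is 3.86 V. LSB = 3.86 V / 2^16.
V_out = 0 + 29307 × (3.86/65536) V
      = 0 V + 1.72615 V = 1.72615 V.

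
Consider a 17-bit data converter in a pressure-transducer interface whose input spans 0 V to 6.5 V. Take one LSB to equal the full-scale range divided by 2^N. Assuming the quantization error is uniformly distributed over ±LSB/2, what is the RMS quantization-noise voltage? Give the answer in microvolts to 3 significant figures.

V_FS = 6.5 V.
Step size = 6.5/131072 V = 49.591 µV.
RMS of a uniform error over width LSB is LSB/√12 = 14.3 µV.

14.3 µV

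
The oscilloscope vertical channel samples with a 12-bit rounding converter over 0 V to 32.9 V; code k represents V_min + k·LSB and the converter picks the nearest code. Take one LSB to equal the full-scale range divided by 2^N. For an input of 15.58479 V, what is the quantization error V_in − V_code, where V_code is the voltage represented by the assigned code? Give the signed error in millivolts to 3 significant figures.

Span = 32.9 V. LSB = 32.9 V / 2^12 ≈ 8.032 mV.
(15.58479 − (0)) / LSB = 15.58479 × 4096/32.9 = 1940.2827. Nearest integer: k = 1940.
Reconstructed level: 0 + 1940 × 32.9/4096 V = 15.58251953 V.
Error = V_in − V_code = 15.58479 − (15.58251953) = +2.27 mV.

+2.27 mV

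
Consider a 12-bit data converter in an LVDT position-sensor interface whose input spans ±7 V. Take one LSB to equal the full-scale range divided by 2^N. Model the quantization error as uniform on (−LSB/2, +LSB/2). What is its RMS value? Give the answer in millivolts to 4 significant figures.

0.9867 mV

Span: 7 V − (-7 V) = 14 V.
LSB = 14 V ÷ 2^12 = 14/4096 V = 3.41797 mV.
For a uniform distribution on [−LSB/2, +LSB/2], V_rms = LSB/√12 = 3.41797 mV/3.4641 = 0.9867 mV.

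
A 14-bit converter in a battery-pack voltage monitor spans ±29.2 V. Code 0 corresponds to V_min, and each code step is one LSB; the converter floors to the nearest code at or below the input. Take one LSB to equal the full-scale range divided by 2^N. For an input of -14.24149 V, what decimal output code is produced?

Span: 29.2 V − (-29.2 V) = 58.4 V. LSB = 58.4 V / 2^14 ≈ 3.564 mV.
V_in − V_min = -14.24149 − (-29.2) = 14.95851 V.
Divide by LSB: 14.95851 × 16384/58.4 = 4196.5792.
Truncating gives code 4196.

4196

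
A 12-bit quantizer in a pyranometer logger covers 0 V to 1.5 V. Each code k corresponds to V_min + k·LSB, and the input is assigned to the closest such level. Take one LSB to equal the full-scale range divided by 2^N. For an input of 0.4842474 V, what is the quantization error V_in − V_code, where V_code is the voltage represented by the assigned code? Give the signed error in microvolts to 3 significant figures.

+117 µV

Full-scale range = 1.5 V. LSB = 1.5 V / 2^12 ≈ 366.2 µV.
Position in LSBs: (0.4842474 − (0)) × 4096/1.5 = 1322.3182; rounding gives k = 1322.
V_code = V_min + k × range/2^12 = 0 + 1322 × 1.5/4096 = 0.4841308594 V.
V_in − V_code = 0.4842474 − (0.4841308594) = +117 µV.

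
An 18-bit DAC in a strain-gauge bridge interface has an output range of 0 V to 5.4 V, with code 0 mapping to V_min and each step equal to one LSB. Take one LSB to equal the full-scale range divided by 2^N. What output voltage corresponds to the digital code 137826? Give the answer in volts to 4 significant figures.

2.839 V

Range is 5.4 V. LSB = 5.4 V / 2^18.
Output = V_min + (137826/262144) × range = 0 + 0.525764 × 5.4 V
      = 0 + 2.83913 = 2.83913 V.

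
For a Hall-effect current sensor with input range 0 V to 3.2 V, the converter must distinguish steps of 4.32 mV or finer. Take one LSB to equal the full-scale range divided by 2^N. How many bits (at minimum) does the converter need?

10 bits

Range is 3.2 V.
3.2 V / 4.32 mV = 740.7. Since 2^9 = 512 and 2^10 = 1024, N = 10.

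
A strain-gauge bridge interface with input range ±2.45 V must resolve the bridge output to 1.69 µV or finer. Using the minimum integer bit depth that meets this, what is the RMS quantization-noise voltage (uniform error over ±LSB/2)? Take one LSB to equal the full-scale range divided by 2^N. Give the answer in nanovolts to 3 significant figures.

337 nV

Range = 2.45 − (-2.45) = 4.9 V.
Need 2^N ≥ 4.9 V / 1.69 µV = 2.899e6 → N_min = 22.
LSB = 4.9 V ÷ 2^22 = 4.9/4194304 V = 1.1683 µV.
σ_q = LSB/√12 = 1.1683 µV/3.4641 = 337 nV.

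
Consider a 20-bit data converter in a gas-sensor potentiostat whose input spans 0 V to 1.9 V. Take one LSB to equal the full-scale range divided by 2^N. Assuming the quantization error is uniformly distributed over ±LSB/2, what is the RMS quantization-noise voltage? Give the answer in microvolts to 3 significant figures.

0.523 µV

Range is 1.9 V.
Step size = 1.9/1048576 V = 1.8120 µV.
For a uniform distribution on [−LSB/2, +LSB/2], V_rms = LSB/√12 = 1.8120 µV/3.4641 = 0.523 µV.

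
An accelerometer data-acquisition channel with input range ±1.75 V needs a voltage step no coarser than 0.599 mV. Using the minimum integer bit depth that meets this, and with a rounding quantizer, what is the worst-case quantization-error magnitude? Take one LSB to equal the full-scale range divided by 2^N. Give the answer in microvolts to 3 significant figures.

214 µV

Full-scale range = 1.75 V − (-1.75 V) = 3.5 V.
Required number of levels: 3.5/0.599 mV = 5843.1; smallest N with 2^N ≥ that is 13.
One LSB is 3.5 V / 8192 = 427.25 µV.
Max error for round-to-nearest is LSB/2 = 214 µV.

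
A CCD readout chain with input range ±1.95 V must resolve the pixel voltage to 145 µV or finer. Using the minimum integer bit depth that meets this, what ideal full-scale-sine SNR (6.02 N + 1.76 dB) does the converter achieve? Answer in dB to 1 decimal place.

Span: 1.95 V − (-1.95 V) = 3.9 V.
Required number of levels: 3.9/145 µV = 26897; smallest N with 2^N ≥ that is 15.
6.02(15) + 1.76 = 92.06 dB.

92.1 dB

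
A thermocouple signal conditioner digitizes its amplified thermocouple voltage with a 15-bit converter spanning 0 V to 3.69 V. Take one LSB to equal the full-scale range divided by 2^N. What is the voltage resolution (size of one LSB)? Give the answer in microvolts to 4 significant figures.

Span = 3.69 V.
There are 2^15 = 32768 steps.
One LSB is 3.69 V / 32768 = 112.6 µV.

112.6 µV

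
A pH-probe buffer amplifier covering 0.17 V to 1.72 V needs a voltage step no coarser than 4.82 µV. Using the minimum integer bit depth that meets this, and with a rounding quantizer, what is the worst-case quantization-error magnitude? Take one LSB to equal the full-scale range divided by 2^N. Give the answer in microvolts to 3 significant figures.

Span: 1.72 V − (0.17 V) = 1.55 V.
1.55 V / 4.82 µV = 321600. Since 2^18 = 262144 and 2^19 = 524288, N = 19.
LSB = 1.55 V / 2^19 = 2.9564 µV.
Half an LSB is 1.48 µV.

1.48 µV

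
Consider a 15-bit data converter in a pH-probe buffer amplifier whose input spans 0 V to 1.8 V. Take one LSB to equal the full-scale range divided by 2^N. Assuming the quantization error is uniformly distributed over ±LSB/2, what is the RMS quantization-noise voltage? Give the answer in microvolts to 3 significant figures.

15.9 µV

V_FS = 1.8 V.
LSB = 1.8 V / 2^15 = 54.932 µV.
For a uniform distribution on [−LSB/2, +LSB/2], V_rms = LSB/√12 = 54.932 µV/3.4641 = 15.9 µV.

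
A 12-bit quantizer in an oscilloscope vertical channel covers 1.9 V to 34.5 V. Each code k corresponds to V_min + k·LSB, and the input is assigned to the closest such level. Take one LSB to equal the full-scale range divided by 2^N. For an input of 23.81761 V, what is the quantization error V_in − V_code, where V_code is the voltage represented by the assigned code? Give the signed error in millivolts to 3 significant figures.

−1.43 mV

Range = 34.5 − (1.9) = 32.6 V. LSB = 32.6 V / 2^12 ≈ 7.959 mV.
(V_in − V_min)/LSB = (23.81761 − (1.9)) × 4096/32.6 = 2753.8200 → nearest code k = 2754.
V_code = 1.9 + (2754/4096) × 32.6 = 23.81904297 V.
e = 23.81761 − (23.81904297) = −1.43 mV.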